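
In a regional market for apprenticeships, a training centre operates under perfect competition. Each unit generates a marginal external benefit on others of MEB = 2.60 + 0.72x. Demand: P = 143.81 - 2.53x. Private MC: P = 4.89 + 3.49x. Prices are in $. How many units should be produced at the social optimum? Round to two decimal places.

x* = 26.70

Social marginal cost = private MC − MEB = 2.29 + 2.77x.
Set SMC = demand: 2.29 + 2.77x = 143.81 - 2.53x → x* = 26.7019.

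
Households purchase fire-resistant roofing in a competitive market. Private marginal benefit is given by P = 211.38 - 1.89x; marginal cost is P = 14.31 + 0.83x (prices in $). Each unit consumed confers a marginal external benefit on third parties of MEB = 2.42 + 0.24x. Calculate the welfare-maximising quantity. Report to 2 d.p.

Social marginal benefit = demand + MEB = 213.80 - 1.65x.
Set SMB = MC: 213.80 - 1.65x = 14.31 + 0.83x → x* = 80.4395.

x* = 80.44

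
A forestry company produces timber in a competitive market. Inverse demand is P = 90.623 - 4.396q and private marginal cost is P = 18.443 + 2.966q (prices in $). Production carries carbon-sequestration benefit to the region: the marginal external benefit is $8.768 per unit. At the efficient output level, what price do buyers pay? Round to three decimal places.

P = $42.287

Social marginal cost = private MC − MEB = 9.675 + 2.966q.
Set SMC = demand: 9.675 + 2.966q = 90.623 - 4.396q → q* = 10.9954.
Consumer price on the demand curve at q*: 90.623 − 4.396×10.9954 = 42.2872.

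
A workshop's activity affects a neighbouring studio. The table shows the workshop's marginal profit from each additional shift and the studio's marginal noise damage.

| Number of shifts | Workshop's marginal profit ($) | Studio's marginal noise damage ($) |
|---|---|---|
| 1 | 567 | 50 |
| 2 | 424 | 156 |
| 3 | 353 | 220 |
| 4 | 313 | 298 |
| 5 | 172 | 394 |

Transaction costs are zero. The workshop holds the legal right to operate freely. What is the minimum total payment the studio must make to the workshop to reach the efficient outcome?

$172

Left alone the workshop would choose level 5 (marginal profit stays positive).
Efficient level: k* = 4 (marginal profit ≥ marginal noise damage through 4).
The studio must at least cover the workshop's forgone profit from cutting 5→4: 172 = 172.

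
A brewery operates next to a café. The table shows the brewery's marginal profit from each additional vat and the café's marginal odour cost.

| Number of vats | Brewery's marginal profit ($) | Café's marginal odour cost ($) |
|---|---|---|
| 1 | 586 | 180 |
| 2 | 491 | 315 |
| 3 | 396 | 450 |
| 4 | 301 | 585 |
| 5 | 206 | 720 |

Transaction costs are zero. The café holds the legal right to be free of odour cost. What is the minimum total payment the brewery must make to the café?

$495

Efficient level: marginal profit ≥ marginal odour cost through level 2, so k* = 2.
With the café holding the right, the brewery must at least compensate total damage at k*: 180 + 315 = 495.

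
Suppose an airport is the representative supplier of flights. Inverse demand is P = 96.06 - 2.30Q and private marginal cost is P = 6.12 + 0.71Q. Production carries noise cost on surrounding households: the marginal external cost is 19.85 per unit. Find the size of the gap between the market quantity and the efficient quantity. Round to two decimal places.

6.59 units

Market equilibrium (private): 6.12 + 0.71Q = 96.06 - 2.30Q → Q_m = 29.8804.
Social marginal cost = private MC + MEC = 25.97 + 0.71Q.
Set SMC = demand: 25.97 + 0.71Q = 96.06 - 2.30Q → Q* = 23.2857.
Gap = |29.8804 − 23.2857| = 6.5947.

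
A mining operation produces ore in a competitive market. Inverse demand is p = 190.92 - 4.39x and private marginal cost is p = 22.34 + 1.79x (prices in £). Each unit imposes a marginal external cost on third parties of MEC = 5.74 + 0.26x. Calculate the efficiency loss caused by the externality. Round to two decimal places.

Market equilibrium (private): 22.34 + 1.79x = 190.92 - 4.39x → x_m = 27.2783.
Social marginal cost = private MC + MEC = 28.08 + 2.05x.
Set SMC = demand: 28.08 + 2.05x = 190.92 - 4.39x → x* = 25.2857.
The loss is the area between SMC and demand from x* to x_m; with linear curves that's a triangle of height MEC(x_m).
DWL = ½ × 1.9926 × 12.8324 = 12.7849.

DWL = £12.78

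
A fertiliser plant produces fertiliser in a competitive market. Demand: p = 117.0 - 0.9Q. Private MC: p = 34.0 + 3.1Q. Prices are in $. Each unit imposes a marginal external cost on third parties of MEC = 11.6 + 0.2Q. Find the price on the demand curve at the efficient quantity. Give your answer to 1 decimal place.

P = $101.7

Social marginal cost = private MC + MEC = 45.6 + 3.3Q.
Set SMC = demand: 45.6 + 3.3Q = 117.0 - 0.9Q → Q* = 17.0000.
Consumer price on the demand curve at Q*: 117.0 − 0.9×17.0000 = 101.7000.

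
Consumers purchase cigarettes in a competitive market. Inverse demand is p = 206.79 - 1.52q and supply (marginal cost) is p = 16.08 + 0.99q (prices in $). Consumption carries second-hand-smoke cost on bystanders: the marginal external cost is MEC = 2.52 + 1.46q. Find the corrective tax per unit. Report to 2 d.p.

tax = $71.73 per unit

Social marginal benefit = demand − MEC = 204.27 - 2.98q.
Set SMB = MC: 204.27 - 2.98q = 16.08 + 0.99q → q* = 47.4030.
The Pigouvian tax equals MEC at q*: 2.52 + 1.46×47.4030 = 71.7284.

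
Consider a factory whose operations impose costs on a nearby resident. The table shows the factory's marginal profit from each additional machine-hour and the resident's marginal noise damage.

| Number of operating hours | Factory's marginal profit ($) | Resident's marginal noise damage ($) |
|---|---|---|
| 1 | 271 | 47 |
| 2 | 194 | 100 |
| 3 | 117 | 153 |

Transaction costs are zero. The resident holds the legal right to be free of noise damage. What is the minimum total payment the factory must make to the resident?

$147

Efficient level: marginal profit ≥ marginal noise damage through level 2, so k* = 2.
With the resident holding the right, the factory must at least compensate total damage at k*: 47 + 100 = 147.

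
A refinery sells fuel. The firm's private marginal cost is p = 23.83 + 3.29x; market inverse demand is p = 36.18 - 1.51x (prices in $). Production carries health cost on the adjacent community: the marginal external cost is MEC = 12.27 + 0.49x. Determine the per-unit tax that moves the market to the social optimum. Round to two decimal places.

tax = $12.28 per unit

Social marginal cost = private MC + MEC = 36.10 + 3.78x.
Set SMC = demand: 36.10 + 3.78x = 36.18 - 1.51x → x* = 0.0151.
The Pigouvian tax equals MEC at x*: 12.27 + 0.49×0.0151 = 12.2774.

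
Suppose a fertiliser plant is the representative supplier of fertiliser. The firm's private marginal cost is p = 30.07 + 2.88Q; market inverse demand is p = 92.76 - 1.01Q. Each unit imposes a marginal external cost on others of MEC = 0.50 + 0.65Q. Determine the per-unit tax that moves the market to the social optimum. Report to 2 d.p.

Social marginal cost = private MC + MEC = 30.57 + 3.53Q.
Set SMC = demand: 30.57 + 3.53Q = 92.76 - 1.01Q → Q* = 13.6982.
The Pigouvian tax equals MEC at Q*: 0.50 + 0.65×13.6982 = 9.4038.

tax = 9.40 per unit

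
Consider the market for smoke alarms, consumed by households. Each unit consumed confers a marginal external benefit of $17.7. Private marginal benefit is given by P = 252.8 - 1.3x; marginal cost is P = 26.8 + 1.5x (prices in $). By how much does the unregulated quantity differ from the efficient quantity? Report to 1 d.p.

6.3 units

Market equilibrium (private): 26.8 + 1.5x = 252.8 - 1.3x → x_m = 80.7143.
Social marginal benefit = demand + MEB = 270.5 - 1.3x.
Set SMB = MC: 270.5 - 1.3x = 26.8 + 1.5x → x* = 87.0357.
Gap = |80.7143 − 87.0357| = 6.3214.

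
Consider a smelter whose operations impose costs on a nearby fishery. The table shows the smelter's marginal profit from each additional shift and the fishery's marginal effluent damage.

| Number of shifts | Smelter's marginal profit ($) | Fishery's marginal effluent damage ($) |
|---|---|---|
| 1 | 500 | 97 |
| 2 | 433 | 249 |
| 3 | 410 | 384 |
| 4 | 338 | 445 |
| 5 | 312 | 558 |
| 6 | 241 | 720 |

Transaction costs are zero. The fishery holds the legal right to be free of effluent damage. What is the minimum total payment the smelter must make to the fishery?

Efficient level: marginal profit ≥ marginal effluent damage through level 3, so k* = 3.
With the fishery holding the right, the smelter must at least compensate total damage at k*: 97 + 249 + 384 = 730.

$730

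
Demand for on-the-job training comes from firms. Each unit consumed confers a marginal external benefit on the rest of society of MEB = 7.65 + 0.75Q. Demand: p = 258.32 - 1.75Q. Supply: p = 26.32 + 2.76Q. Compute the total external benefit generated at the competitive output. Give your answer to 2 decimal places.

Market equilibrium (private): 26.32 + 2.76Q = 258.32 - 1.75Q → Q_m = 51.4412.
Total external benefit = ∫₀^{Q_m} (7.65 + 0.75Q) dQ = 7.65×51.4412 + ½×0.75×51.4412² = 1385.8491.

1385.85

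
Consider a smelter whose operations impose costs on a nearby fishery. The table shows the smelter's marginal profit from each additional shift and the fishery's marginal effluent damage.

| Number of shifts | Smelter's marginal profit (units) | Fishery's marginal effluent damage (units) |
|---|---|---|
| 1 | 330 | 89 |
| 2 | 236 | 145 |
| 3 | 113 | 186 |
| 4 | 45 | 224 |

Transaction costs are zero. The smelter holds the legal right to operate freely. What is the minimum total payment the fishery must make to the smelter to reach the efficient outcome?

Left alone the smelter would choose level 4 (marginal profit stays positive).
Efficient level: k* = 2 (marginal profit ≥ marginal effluent damage through 2).
The fishery must at least cover the smelter's forgone profit from cutting 4→2: 113 + 45 = 158.

158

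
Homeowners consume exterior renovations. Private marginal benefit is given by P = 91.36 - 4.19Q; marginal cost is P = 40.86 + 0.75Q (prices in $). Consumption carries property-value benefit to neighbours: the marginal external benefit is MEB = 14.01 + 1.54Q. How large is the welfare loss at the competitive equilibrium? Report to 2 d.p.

DWL = $130.18

Market equilibrium (private): 40.86 + 0.75Q = 91.36 - 4.19Q → Q_m = 10.2227.
Social marginal benefit = demand + MEB = 105.37 - 2.65Q.
Set SMB = MC: 105.37 - 2.65Q = 40.86 + 0.75Q → Q* = 18.9735.
Between Q* and Q_m the wedge SMB − MC runs linearly from 0 to MEB(Q_m), so the loss is a triangle.
DWL = ½ × 8.7508 × 29.7529 = 130.1808.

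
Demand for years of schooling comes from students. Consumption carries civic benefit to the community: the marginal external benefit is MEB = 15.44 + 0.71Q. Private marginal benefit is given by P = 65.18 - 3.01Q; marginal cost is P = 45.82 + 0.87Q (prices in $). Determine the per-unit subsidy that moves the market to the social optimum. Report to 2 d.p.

subsidy = $23.23 per unit

Social marginal benefit = demand + MEB = 80.62 - 2.30Q.
Set SMB = MC: 80.62 - 2.30Q = 45.82 + 0.87Q → Q* = 10.9779.
The Pigouvian subsidy equals MEB at Q*: 15.44 + 0.71×10.9779 = 23.2343.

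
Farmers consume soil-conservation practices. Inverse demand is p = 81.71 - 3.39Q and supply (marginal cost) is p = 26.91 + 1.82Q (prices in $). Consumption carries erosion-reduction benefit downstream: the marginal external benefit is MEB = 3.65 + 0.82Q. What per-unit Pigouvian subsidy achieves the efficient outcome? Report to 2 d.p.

Social marginal benefit = demand + MEB = 85.36 - 2.57Q.
Set SMB = MC: 85.36 - 2.57Q = 26.91 + 1.82Q → Q* = 13.3144.
The Pigouvian subsidy equals MEB at Q*: 3.65 + 0.82×13.3144 = 14.5678.

subsidy = $14.57 per unit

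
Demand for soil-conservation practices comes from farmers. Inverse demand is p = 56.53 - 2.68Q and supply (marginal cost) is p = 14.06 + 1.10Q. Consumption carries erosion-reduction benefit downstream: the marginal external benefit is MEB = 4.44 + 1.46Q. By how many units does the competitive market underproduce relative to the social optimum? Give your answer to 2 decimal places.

Market equilibrium (private): 14.06 + 1.10Q = 56.53 - 2.68Q → Q_m = 11.2354.
Social marginal benefit = demand + MEB = 60.97 - 1.22Q.
Set SMB = MC: 60.97 - 1.22Q = 14.06 + 1.10Q → Q* = 20.2198.
Gap = |11.2354 − 20.2198| = 8.9844.

8.98 units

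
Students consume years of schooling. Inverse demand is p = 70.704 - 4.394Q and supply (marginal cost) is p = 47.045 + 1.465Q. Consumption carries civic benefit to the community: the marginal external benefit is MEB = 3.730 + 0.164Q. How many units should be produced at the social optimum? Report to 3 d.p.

Social marginal benefit = demand + MEB = 74.434 - 4.230Q.
Set SMB = MC: 74.434 - 4.230Q = 47.045 + 1.465Q → Q* = 4.8093.

Q* = 4.809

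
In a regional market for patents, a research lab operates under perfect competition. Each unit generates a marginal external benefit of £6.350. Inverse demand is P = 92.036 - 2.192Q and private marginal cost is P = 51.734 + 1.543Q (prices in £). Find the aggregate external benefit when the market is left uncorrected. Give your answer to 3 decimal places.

Market equilibrium (private): 51.734 + 1.543Q = 92.036 - 2.192Q → Q_m = 10.7904.
Total external benefit = MEB × Q_m = 6.350 × 10.7904 = 68.5190.

£68.519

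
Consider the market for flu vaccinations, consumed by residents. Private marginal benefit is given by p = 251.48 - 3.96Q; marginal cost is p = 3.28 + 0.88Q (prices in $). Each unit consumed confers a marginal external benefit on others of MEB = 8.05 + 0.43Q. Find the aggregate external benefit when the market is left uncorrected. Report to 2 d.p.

$978.21

Market equilibrium (private): 3.28 + 0.88Q = 251.48 - 3.96Q → Q_m = 51.2810.
Total external benefit = ∫₀^{Q_m} (8.05 + 0.43Q) dQ = 8.05×51.2810 + ½×0.43×51.2810² = 978.2064.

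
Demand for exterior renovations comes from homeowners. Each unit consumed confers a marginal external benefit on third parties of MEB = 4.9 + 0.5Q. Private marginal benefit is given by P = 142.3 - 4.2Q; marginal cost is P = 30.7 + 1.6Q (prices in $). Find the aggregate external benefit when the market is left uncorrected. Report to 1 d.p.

Market equilibrium (private): 30.7 + 1.6Q = 142.3 - 4.2Q → Q_m = 19.2414.
Total external benefit = ∫₀^{Q_m} (4.9 + 0.5Q) dQ = 4.9×19.2414 + ½×0.5×19.2414² = 186.8407.

$186.8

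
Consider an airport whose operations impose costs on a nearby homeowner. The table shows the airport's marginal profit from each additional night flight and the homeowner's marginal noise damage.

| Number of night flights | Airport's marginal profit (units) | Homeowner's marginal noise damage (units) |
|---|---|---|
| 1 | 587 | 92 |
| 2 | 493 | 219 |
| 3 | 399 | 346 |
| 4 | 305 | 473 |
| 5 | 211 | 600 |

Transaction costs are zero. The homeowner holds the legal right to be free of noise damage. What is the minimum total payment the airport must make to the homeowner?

Efficient level: marginal profit ≥ marginal noise damage through level 3, so k* = 3.
With the homeowner holding the right, the airport must at least compensate total damage at k*: 92 + 219 + 346 = 657.

657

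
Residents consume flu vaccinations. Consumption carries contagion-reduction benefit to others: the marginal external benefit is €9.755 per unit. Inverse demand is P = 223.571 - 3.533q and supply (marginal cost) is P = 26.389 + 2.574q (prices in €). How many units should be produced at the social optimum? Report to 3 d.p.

q* = 33.885

Social marginal benefit = demand + MEB = 233.326 - 3.533q.
Set SMB = MC: 233.326 - 3.533q = 26.389 + 2.574q → q* = 33.8852.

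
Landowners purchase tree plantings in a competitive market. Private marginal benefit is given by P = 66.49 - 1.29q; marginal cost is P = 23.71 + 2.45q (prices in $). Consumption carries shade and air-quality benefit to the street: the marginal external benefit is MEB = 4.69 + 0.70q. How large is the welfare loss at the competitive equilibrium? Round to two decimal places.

Market equilibrium (private): 23.71 + 2.45q = 66.49 - 1.29q → q_m = 11.4385.
Social marginal benefit = demand + MEB = 71.18 - 0.59q.
Set SMB = MC: 71.18 - 0.59q = 23.71 + 2.45q → q* = 15.6151.
The loss is the area between SMB and MC from q* to q_m; with linear curves that's a triangle of height MEB(q_m).
DWL = ½ × 4.1766 × 12.6970 = 26.5151.

DWL = $26.52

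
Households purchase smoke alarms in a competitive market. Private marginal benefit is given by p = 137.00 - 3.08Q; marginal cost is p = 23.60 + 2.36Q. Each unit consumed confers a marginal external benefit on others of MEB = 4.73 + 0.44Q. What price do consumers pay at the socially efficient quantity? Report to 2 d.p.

Social marginal benefit = demand + MEB = 141.73 - 2.64Q.
Set SMB = MC: 141.73 - 2.64Q = 23.60 + 2.36Q → Q* = 23.6260.
Consumer price on the demand curve at Q*: 137.00 − 3.08×23.6260 = 64.2319.

P = 64.23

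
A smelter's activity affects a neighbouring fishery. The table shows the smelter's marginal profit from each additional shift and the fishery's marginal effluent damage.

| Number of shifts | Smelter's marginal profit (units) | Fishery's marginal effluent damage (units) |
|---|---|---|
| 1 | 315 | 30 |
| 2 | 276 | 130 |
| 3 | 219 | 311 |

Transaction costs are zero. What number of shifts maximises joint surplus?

Bargaining reaches the level where marginal profit last exceeds marginal effluent damage.
That holds through level 2 (276 ≥ 130) but not at 3 (219 < 311).

2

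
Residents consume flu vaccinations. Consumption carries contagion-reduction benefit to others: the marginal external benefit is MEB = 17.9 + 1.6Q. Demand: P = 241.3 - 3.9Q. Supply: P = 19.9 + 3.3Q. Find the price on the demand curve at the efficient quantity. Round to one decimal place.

P = 74.6

Social marginal benefit = demand + MEB = 259.2 - 2.3Q.
Set SMB = MC: 259.2 - 2.3Q = 19.9 + 3.3Q → Q* = 42.7321.
Consumer price on the demand curve at Q*: 241.3 − 3.9×42.7321 = 74.6448.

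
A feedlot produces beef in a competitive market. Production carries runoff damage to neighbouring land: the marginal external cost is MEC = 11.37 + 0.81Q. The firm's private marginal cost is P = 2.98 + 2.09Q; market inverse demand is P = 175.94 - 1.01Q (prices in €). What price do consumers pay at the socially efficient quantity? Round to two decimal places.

Social marginal cost = private MC + MEC = 14.35 + 2.90Q.
Set SMC = demand: 14.35 + 2.90Q = 175.94 - 1.01Q → Q* = 41.3274.
Consumer price on the demand curve at Q*: 175.94 − 1.01×41.3274 = 134.1993.

P = €134.20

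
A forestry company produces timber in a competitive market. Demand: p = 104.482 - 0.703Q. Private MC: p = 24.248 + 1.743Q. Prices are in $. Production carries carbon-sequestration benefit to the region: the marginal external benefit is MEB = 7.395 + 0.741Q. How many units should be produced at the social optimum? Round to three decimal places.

Q* = 51.395

Social marginal cost = private MC − MEB = 16.853 + 1.002Q.
Set SMC = demand: 16.853 + 1.002Q = 104.482 - 0.703Q → Q* = 51.3953.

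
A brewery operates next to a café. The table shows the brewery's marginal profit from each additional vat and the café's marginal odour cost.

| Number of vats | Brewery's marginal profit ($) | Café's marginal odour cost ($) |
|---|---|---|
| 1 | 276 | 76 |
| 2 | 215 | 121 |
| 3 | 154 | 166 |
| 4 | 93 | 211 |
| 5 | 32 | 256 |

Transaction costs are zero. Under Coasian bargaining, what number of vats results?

Bargaining reaches the level where marginal profit last exceeds marginal odour cost.
That holds through level 2 (215 ≥ 121) but not at 3 (154 < 166).

2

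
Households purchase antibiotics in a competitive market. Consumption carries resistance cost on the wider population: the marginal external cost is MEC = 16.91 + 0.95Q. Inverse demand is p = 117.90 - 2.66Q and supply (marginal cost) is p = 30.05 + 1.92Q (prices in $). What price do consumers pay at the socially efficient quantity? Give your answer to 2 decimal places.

Social marginal benefit = demand − MEC = 100.99 - 3.61Q.
Set SMB = MC: 100.99 - 3.61Q = 30.05 + 1.92Q → Q* = 12.8282.
Consumer price on the demand curve at Q*: 117.90 − 2.66×12.8282 = 83.7770.

P = $83.78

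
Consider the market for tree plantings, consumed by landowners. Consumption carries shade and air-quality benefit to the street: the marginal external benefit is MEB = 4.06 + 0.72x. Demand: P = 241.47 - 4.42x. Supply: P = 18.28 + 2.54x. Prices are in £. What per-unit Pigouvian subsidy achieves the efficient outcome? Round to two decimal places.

Social marginal benefit = demand + MEB = 245.53 - 3.70x.
Set SMB = MC: 245.53 - 3.70x = 18.28 + 2.54x → x* = 36.4183.
The Pigouvian subsidy equals MEB at x*: 4.06 + 0.72×36.4183 = 30.2812.

subsidy = £30.28 per unit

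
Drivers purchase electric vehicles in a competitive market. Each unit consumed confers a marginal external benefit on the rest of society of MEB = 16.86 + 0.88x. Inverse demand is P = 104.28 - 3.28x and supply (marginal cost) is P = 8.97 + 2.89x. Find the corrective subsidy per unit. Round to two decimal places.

subsidy = 35.52 per unit

Social marginal benefit = demand + MEB = 121.14 - 2.40x.
Set SMB = MC: 121.14 - 2.40x = 8.97 + 2.89x → x* = 21.2042.
The Pigouvian subsidy equals MEB at x*: 16.86 + 0.88×21.2042 = 35.5197.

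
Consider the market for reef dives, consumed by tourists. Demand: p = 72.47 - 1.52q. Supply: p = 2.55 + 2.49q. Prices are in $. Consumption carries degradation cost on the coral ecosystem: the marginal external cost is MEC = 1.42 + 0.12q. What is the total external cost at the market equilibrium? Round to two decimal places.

$43.00

Market equilibrium (private): 2.55 + 2.49q = 72.47 - 1.52q → q_m = 17.4364.
Total external cost = ∫₀^{q_m} (1.42 + 0.12q) dq = 1.42×17.4364 + ½×0.12×17.4364² = 43.0014.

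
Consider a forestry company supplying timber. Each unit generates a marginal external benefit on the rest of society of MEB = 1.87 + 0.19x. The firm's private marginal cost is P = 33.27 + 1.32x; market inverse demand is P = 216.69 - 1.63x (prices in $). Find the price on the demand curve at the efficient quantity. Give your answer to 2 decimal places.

P = $107.26

Social marginal cost = private MC − MEB = 31.40 + 1.13x.
Set SMC = demand: 31.40 + 1.13x = 216.69 - 1.63x → x* = 67.1341.
Consumer price on the demand curve at x*: 216.69 − 1.63×67.1341 = 107.2614.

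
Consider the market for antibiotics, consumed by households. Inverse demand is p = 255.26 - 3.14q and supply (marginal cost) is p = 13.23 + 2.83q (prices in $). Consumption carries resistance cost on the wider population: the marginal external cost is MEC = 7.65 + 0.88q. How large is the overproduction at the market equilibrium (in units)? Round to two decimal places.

6.32 units

Market equilibrium (private): 13.23 + 2.83q = 255.26 - 3.14q → q_m = 40.5410.
Social marginal benefit = demand − MEC = 247.61 - 4.02q.
Set SMB = MC: 247.61 - 4.02q = 13.23 + 2.83q → q* = 34.2161.
Gap = |40.5410 − 34.2161| = 6.3249.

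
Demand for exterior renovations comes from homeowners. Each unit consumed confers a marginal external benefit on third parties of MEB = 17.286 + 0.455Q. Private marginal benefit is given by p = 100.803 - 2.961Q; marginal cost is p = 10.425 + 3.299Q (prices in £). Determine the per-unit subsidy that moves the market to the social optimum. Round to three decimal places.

Social marginal benefit = demand + MEB = 118.089 - 2.506Q.
Set SMB = MC: 118.089 - 2.506Q = 10.425 + 3.299Q → Q* = 18.5468.
The Pigouvian subsidy equals MEB at Q*: 17.286 + 0.455×18.5468 = 25.7248.

subsidy = £25.725 per unit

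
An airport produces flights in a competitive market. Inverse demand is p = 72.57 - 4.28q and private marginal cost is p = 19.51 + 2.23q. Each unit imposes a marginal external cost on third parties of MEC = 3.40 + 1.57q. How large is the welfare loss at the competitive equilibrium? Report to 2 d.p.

DWL = 16.23

Market equilibrium (private): 19.51 + 2.23q = 72.57 - 4.28q → q_m = 8.1505.
Social marginal cost = private MC + MEC = 22.91 + 3.80q.
Set SMC = demand: 22.91 + 3.80q = 72.57 - 4.28q → q* = 6.1460.
The loss is the area between SMC and demand from q* to q_m; with linear curves that's a triangle of height MEC(q_m).
DWL = ½ × 2.0045 × 16.1963 = 16.2327.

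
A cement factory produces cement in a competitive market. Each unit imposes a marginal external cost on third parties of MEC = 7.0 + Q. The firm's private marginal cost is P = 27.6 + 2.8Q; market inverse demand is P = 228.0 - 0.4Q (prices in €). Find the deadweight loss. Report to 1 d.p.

Market equilibrium (private): 27.6 + 2.8Q = 228.0 - 0.4Q → Q_m = 62.6250.
Social marginal cost = private MC + MEC = 34.6 + 3.8Q.
Set SMC = demand: 34.6 + 3.8Q = 228.0 - 0.4Q → Q* = 46.0476.
The welfare-loss triangle has base |Q_m − Q*| and height MEC(Q_m) (the vertical gap between SMC and demand is zero at Q* and MEC at Q_m).
DWL = ½ × 16.5774 × 69.6250 = 577.1007.

DWL = €577.1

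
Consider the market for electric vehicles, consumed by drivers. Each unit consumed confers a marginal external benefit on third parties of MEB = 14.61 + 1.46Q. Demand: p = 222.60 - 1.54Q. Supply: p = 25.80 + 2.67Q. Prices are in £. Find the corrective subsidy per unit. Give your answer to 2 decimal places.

Social marginal benefit = demand + MEB = 237.21 - 0.08Q.
Set SMB = MC: 237.21 - 0.08Q = 25.80 + 2.67Q → Q* = 76.8764.
The Pigouvian subsidy equals MEB at Q*: 14.61 + 1.46×76.8764 = 126.8495.

subsidy = £126.85 per unit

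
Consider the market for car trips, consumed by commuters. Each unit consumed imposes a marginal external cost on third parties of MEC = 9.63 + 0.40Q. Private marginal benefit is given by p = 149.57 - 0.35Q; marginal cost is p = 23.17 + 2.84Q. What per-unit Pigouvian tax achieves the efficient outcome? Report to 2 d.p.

tax = 22.64 per unit

Social marginal benefit = demand − MEC = 139.94 - 0.75Q.
Set SMB = MC: 139.94 - 0.75Q = 23.17 + 2.84Q → Q* = 32.5265.
The Pigouvian tax equals MEC at Q*: 9.63 + 0.40×32.5265 = 22.6406.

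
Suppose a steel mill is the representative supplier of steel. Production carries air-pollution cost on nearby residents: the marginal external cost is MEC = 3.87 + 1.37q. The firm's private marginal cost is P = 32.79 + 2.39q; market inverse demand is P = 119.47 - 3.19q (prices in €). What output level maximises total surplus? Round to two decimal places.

q* = 11.92

Social marginal cost = private MC + MEC = 36.66 + 3.76q.
Set SMC = demand: 36.66 + 3.76q = 119.47 - 3.19q → q* = 11.9151.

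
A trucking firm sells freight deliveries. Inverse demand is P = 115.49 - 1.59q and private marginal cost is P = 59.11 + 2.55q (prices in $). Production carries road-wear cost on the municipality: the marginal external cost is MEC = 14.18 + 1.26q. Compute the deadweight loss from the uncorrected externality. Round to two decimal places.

Market equilibrium (private): 59.11 + 2.55q = 115.49 - 1.59q → q_m = 13.6184.
Social marginal cost = private MC + MEC = 73.29 + 3.81q.
Set SMC = demand: 73.29 + 3.81q = 115.49 - 1.59q → q* = 7.8148.
Between q* and q_m the wedge SMC − demand runs linearly from 0 to MEC(q_m), so the loss is a triangle.
DWL = ½ × 5.8036 × 31.3391 = 90.9398.

DWL = $90.94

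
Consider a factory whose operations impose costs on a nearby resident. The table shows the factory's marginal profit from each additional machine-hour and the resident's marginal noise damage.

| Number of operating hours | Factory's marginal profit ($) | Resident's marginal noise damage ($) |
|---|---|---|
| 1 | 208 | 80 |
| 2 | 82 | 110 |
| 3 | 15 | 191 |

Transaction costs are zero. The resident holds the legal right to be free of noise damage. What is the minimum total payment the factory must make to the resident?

Efficient level: marginal profit ≥ marginal noise damage through level 1, so k* = 1.
With the resident holding the right, the factory must at least compensate total damage at k*: 80 = 80.

$80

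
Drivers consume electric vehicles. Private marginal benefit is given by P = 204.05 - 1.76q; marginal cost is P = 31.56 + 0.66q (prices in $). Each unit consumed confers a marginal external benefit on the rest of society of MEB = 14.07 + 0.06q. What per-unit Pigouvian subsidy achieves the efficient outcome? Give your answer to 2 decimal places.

Social marginal benefit = demand + MEB = 218.12 - 1.70q.
Set SMB = MC: 218.12 - 1.70q = 31.56 + 0.66q → q* = 79.0508.
The Pigouvian subsidy equals MEB at q*: 14.07 + 0.06×79.0508 = 18.8130.

subsidy = $18.81 per unit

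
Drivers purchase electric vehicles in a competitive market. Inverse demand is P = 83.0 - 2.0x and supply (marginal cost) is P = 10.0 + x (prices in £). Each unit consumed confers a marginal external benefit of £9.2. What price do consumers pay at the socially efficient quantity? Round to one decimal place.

Social marginal benefit = demand + MEB = 92.2 - 2.0x.
Set SMB = MC: 92.2 - 2.0x = 10.0 + x → x* = 27.4000.
Consumer price on the demand curve at x*: 83.0 − 2.0×27.4000 = 28.2000.

P = £28.2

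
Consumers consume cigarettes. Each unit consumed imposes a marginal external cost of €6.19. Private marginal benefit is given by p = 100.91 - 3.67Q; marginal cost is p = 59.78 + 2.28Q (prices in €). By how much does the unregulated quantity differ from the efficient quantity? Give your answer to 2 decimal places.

Market equilibrium (private): 59.78 + 2.28Q = 100.91 - 3.67Q → Q_m = 6.9126.
Social marginal benefit = demand − MEC = 94.72 - 3.67Q.
Set SMB = MC: 94.72 - 3.67Q = 59.78 + 2.28Q → Q* = 5.8723.
Gap = |6.9126 − 5.8723| = 1.0403.

1.04 units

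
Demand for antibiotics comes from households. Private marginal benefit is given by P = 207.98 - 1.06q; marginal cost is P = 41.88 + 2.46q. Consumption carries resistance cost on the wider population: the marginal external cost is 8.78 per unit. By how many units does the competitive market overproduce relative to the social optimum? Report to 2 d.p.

Market equilibrium (private): 41.88 + 2.46q = 207.98 - 1.06q → q_m = 47.1875.
Social marginal benefit = demand − MEC = 199.20 - 1.06q.
Set SMB = MC: 199.20 - 1.06q = 41.88 + 2.46q → q* = 44.6932.
Gap = |47.1875 − 44.6932| = 2.4943.

2.49 units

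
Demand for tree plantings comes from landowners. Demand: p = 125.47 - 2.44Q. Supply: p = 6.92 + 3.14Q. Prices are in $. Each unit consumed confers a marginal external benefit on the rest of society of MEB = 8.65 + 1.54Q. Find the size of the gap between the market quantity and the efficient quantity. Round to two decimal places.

10.24 units

Market equilibrium (private): 6.92 + 3.14Q = 125.47 - 2.44Q → Q_m = 21.2455.
Social marginal benefit = demand + MEB = 134.12 - 0.90Q.
Set SMB = MC: 134.12 - 0.90Q = 6.92 + 3.14Q → Q* = 31.4851.
Gap = |21.2455 − 31.4851| = 10.2396.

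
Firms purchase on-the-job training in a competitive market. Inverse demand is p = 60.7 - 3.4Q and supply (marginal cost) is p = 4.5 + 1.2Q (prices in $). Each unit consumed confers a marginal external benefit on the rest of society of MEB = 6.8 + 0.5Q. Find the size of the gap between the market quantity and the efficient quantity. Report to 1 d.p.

Market equilibrium (private): 4.5 + 1.2Q = 60.7 - 3.4Q → Q_m = 12.2174.
Social marginal benefit = demand + MEB = 67.5 - 2.9Q.
Set SMB = MC: 67.5 - 2.9Q = 4.5 + 1.2Q → Q* = 15.3659.
Gap = |12.2174 − 15.3659| = 3.1485.

3.1 units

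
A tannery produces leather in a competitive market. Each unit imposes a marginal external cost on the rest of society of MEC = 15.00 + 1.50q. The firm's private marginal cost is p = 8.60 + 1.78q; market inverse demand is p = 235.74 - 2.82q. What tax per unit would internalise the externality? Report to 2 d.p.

Social marginal cost = private MC + MEC = 23.60 + 3.28q.
Set SMC = demand: 23.60 + 3.28q = 235.74 - 2.82q → q* = 34.7770.
The Pigouvian tax equals MEC at q*: 15.00 + 1.50×34.7770 = 67.1655.

tax = 67.17 per unit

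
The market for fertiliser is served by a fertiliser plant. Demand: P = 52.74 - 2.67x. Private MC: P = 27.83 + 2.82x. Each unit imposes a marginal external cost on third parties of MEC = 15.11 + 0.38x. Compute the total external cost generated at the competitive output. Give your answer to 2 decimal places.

Market equilibrium (private): 27.83 + 2.82x = 52.74 - 2.67x → x_m = 4.5373.
Total external cost = ∫₀^{x_m} (15.11 + 0.38x) dx = 15.11×4.5373 + ½×0.38×4.5373² = 72.4702.

72.47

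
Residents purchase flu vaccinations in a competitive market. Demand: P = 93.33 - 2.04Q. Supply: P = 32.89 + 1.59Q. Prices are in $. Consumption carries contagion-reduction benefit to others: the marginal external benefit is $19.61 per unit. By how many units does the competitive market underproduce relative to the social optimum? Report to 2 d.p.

5.40 units

Market equilibrium (private): 32.89 + 1.59Q = 93.33 - 2.04Q → Q_m = 16.6501.
Social marginal benefit = demand + MEB = 112.94 - 2.04Q.
Set SMB = MC: 112.94 - 2.04Q = 32.89 + 1.59Q → Q* = 22.0523.
Gap = |16.6501 − 22.0523| = 5.4022.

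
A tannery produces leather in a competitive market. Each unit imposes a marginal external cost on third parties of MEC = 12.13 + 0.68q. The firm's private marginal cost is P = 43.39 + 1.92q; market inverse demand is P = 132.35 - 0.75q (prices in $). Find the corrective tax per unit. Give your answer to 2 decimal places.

Social marginal cost = private MC + MEC = 55.52 + 2.60q.
Set SMC = demand: 55.52 + 2.60q = 132.35 - 0.75q → q* = 22.9343.
The Pigouvian tax equals MEC at q*: 12.13 + 0.68×22.9343 = 27.7253.

tax = $27.73 per unit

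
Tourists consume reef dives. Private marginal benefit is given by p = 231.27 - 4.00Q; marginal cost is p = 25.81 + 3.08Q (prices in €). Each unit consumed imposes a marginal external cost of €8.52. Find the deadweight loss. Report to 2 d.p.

DWL = €5.13

Market equilibrium (private): 25.81 + 3.08Q = 231.27 - 4.00Q → Q_m = 29.0198.
Social marginal benefit = demand − MEC = 222.75 - 4.00Q.
Set SMB = MC: 222.75 - 4.00Q = 25.81 + 3.08Q → Q* = 27.8164.
Height of the DWL triangle at Q_m is MC(Q_m) − SMB(Q_m) = MEC(Q_m) = 8.5200.
DWL = ½ × 1.2034 × 8.5200 = 5.1265.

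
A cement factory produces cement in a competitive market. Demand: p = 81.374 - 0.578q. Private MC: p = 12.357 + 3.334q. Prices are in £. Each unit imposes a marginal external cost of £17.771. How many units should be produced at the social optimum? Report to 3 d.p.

q* = 13.100

Social marginal cost = private MC + MEC = 30.128 + 3.334q.
Set SMC = demand: 30.128 + 3.334q = 81.374 - 0.578q → q* = 13.0997.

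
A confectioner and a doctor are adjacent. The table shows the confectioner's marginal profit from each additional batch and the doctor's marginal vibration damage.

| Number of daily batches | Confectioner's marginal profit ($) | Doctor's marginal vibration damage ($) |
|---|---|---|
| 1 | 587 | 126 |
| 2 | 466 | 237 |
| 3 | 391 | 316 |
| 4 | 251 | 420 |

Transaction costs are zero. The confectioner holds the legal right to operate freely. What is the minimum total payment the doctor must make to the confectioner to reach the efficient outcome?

$251

Left alone the confectioner would choose level 4 (marginal profit stays positive).
Efficient level: k* = 3 (marginal profit ≥ marginal vibration damage through 3).
The doctor must at least cover the confectioner's forgone profit from cutting 4→3: 251 = 251.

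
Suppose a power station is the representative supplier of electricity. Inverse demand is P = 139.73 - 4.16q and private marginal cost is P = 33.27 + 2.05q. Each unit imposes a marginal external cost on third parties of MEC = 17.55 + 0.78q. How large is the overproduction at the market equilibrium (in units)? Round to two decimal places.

4.42 units

Market equilibrium (private): 33.27 + 2.05q = 139.73 - 4.16q → q_m = 17.1433.
Social marginal cost = private MC + MEC = 50.82 + 2.83q.
Set SMC = demand: 50.82 + 2.83q = 139.73 - 4.16q → q* = 12.7196.
Gap = |17.1433 − 12.7196| = 4.4237.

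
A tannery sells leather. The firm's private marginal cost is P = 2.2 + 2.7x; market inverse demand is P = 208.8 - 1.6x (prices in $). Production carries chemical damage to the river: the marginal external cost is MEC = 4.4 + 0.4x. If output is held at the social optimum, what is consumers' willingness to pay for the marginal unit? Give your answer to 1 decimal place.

Social marginal cost = private MC + MEC = 6.6 + 3.1x.
Set SMC = demand: 6.6 + 3.1x = 208.8 - 1.6x → x* = 43.0213.
Consumer price on the demand curve at x*: 208.8 − 1.6×43.0213 = 139.9659.

P = $140.0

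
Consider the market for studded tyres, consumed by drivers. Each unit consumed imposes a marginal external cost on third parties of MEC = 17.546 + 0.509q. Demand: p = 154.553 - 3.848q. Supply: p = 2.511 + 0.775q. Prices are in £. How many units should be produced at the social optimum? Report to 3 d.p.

Social marginal benefit = demand − MEC = 137.007 - 4.357q.
Set SMB = MC: 137.007 - 4.357q = 2.511 + 0.775q → q* = 26.2073.

q* = 26.207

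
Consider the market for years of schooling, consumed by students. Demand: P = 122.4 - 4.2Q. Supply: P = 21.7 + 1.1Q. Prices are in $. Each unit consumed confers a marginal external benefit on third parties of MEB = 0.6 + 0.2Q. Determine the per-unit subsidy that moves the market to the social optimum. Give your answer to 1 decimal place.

Social marginal benefit = demand + MEB = 123.0 - 4.0Q.
Set SMB = MC: 123.0 - 4.0Q = 21.7 + 1.1Q → Q* = 19.8627.
The Pigouvian subsidy equals MEB at Q*: 0.6 + 0.2×19.8627 = 4.5725.

subsidy = $4.6 per unit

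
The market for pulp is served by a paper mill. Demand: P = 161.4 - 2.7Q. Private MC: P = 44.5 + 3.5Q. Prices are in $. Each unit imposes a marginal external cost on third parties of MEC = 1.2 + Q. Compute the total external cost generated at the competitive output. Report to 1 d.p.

Market equilibrium (private): 44.5 + 3.5Q = 161.4 - 2.7Q → Q_m = 18.8548.
Total external cost = ∫₀^{Q_m} (1.2 + 1.0Q) dQ = 1.2×18.8548 + ½×1.0×18.8548² = 200.3775.

$200.4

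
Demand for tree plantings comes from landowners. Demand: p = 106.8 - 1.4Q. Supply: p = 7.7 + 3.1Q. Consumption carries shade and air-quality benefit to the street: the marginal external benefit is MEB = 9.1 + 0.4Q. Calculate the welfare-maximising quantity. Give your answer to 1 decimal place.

Social marginal benefit = demand + MEB = 115.9 - Q.
Set SMB = MC: 115.9 - Q = 7.7 + 3.1Q → Q* = 26.3902.

Q* = 26.4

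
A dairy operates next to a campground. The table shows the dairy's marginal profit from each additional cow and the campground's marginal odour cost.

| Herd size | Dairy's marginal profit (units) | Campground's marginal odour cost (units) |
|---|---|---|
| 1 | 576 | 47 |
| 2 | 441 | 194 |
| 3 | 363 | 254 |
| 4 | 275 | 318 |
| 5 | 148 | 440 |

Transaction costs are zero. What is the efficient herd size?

Bargaining reaches the level where marginal profit last exceeds marginal odour cost.
That holds through level 3 (363 ≥ 254) but not at 4 (275 < 318).

3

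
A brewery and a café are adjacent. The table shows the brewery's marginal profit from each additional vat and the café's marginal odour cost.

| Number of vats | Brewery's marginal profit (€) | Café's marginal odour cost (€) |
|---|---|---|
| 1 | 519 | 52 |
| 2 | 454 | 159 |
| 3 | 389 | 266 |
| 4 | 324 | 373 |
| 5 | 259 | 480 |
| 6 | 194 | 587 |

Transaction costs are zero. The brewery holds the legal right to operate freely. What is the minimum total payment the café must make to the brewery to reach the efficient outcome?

€777

Left alone the brewery would choose level 6 (marginal profit stays positive).
Efficient level: k* = 3 (marginal profit ≥ marginal odour cost through 3).
The café must at least cover the brewery's forgone profit from cutting 6→3: 324 + 259 + 194 = 777.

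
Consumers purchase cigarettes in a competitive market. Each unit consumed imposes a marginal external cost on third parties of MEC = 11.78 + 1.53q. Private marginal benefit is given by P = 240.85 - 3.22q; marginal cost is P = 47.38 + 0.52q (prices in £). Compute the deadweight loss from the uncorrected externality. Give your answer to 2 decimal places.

Market equilibrium (private): 47.38 + 0.52q = 240.85 - 3.22q → q_m = 51.7299.
Social marginal benefit = demand − MEC = 229.07 - 4.75q.
Set SMB = MC: 229.07 - 4.75q = 47.38 + 0.52q → q* = 34.4763.
The loss is the area between SMB and MC from q* to q_m; with linear curves that's a triangle of height MEC(q_m).
DWL = ½ × 17.2536 × 90.9268 = 784.4073.

DWL = £784.41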